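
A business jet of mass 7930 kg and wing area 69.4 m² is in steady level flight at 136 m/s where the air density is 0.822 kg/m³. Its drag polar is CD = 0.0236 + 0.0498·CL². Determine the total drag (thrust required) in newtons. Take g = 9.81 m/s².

Weight W = mg = 7930 × 9.81 = 77793 N; in level flight L = W.
q = ½ρv² = ½ × 0.822 × 136² = 7602 Pa.
CL = 2W/(ρv²S) = 2×77793/(0.822×136²×69.4) = 0.1475.
CD = 0.0236 + 0.0498 × 0.1475² = 0.02468.
D = q·S·CD = 7602 × 69.4 × 0.02468 = 13020 N

D = 13000 N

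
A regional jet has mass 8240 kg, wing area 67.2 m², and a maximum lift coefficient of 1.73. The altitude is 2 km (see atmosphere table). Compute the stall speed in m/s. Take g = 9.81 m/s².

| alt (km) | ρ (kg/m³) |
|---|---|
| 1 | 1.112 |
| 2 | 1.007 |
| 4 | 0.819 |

At 2 km, from the table: ρ = 1.007 kg/m³.
Weight W = mg = 8240 × 9.81 = 80830 N.
From L = ½ρV²S·CL,max = W: V_stall = √(2W/(ρSCL,max)) = √(2·80830/(1.007·67.2·1.73))
V_stall = √1381 = 37.2 m/s

V_stall = 37.2 m/s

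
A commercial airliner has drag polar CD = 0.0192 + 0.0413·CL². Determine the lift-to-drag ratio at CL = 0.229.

L/D = 10.7

CD = 0.0192 + 0.0413 × 0.229² = 0.02137
L/D = CL/CD = 0.229 / 0.02137 = 10.7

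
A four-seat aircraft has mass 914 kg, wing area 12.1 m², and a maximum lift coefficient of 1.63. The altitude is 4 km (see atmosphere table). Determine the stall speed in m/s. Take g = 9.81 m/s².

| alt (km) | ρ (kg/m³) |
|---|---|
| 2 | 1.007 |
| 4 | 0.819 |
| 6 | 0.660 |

V_stall = 33.3 m/s

At 4 km, from the table: ρ = 0.819 kg/m³.
Stall occurs when L = W at CL,max. W = mg = 914 × 9.81 = 8966 N.
From L = ½ρV²S·CL,max = W: V_stall = √(2W/(ρSCL,max)) = √(2·8966/(0.819·12.1·1.63))
V_stall = √1110 = 33.3 m/s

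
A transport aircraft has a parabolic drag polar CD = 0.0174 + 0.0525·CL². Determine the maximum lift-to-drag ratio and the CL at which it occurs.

(L/D)max = 16.5, at CL = 0.576

For CD = CD0 + K·CL², (L/D)max occurs at CL* = √(CD0/K) and equals 1/(2√(K·CD0)).
(L/D)max = 1/(2√(0.0525 × 0.0174)) = 1/(2 × 0.03022) = 16.5
CL* = √(0.0174/0.0525) = 0.576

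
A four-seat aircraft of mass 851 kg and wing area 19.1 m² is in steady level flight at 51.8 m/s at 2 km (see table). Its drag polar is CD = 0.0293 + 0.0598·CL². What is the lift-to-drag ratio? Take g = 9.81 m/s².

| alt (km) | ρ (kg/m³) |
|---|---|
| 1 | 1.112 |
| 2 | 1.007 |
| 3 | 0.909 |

At 2 km, from the table: ρ = 1.007 kg/m³.
In steady level flight, lift balances weight: W = mg = 851 × 9.81 = 8348.3 N.
Dynamic pressure q = 0.5 × 1.007 × 51.8² = 1351 Pa.
CL = W/(q·S) = 8348.3 / (1351 × 19.1) = 0.3235.
CD = 0.0293 + 0.0598 × 0.3235² = 0.03556.
L/D = CL/CD = 0.3235 / 0.03556 = 9.1

L/D = 9.1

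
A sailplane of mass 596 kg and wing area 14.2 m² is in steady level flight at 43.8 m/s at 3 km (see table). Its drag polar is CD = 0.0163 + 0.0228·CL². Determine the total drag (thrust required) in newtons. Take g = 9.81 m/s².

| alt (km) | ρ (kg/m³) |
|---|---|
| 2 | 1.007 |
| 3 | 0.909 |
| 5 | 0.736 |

D = 265 N

At 3 km, from the table: ρ = 0.909 kg/m³.
Level flight ⇒ L = W = m·g = 596 × 9.81 = 5846.8 N.
Dynamic pressure q = 0.5 × 0.909 × 43.8² = 871.9 Pa.
CL = W/(q·S) = 5846.8 / (871.9 × 14.2) = 0.4722.
CD = 0.0163 + 0.0228 × 0.4722² = 0.02138.
D = q·S·CD = 871.9 × 14.2 × 0.02138 = 264.8 N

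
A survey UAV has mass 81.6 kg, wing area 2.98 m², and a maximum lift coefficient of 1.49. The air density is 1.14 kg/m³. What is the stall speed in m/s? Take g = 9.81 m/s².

Weight W = mg = 81.6 × 9.81 = 800.5 N.
V_stall = √(2W/(ρ·S·CL,max)) = √(2 × 800.5 / (1.14 × 2.98 × 1.49))
V_stall = √316.3 = 17.8 m/s

V_stall = 17.8 m/s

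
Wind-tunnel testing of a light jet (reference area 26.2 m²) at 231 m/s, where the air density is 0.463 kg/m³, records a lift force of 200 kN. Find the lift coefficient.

CL = 0.618

From L = ½ρv²S·CL, rearranging gives CL = 2L/(ρv²S).
CL = 2 × 2×10^5 / (0.463 × 231² × 26.2) = 0.618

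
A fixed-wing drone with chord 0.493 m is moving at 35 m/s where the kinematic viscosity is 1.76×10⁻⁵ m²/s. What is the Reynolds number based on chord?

Re = v·c/ν = 35 × 0.493 / (1.76×10⁻⁵) = 9.8×10^5

Re = 9.8×10^5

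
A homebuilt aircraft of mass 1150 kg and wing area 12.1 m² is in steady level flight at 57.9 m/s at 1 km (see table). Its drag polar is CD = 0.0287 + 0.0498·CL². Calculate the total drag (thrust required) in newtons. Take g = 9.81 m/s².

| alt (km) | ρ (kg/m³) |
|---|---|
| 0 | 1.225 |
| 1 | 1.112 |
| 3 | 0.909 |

D = 928 N

At 1 km, from the table: ρ = 1.112 kg/m³.
In steady level flight, lift balances weight: W = mg = 1150 × 9.81 = 11282 N.
q = ½ρv² = ½ × 1.112 × 57.9² = 1864 Pa.
Required CL = L/(qS) = 11282/(1864·12.1) = 0.5002.
CD = 0.0287 + 0.0498 × 0.5002² = 0.04116.
D = q·S·CD = 1864 × 12.1 × 0.04116 = 928.3 N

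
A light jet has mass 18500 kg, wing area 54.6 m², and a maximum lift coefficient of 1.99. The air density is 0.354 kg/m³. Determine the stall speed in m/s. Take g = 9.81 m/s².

Stall occurs when L = W at CL,max. W = mg = 18500 × 9.81 = 1.815×10^5 N.
V_stall = √(2W/(ρ·S·CL,max)) = √(2 × 1.815×10^5 / (0.354 × 54.6 × 1.99))
V_stall = √9437 = 97.1 m/s

V_stall = 97.1 m/s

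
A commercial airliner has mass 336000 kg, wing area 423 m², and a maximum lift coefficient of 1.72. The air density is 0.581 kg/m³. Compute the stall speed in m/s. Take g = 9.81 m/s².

At stall, lift equals weight: L = W = m·g = 336000 × 9.81 = 3.296×10^6 N.
V_stall = √(2W/(ρ·S·CL,max)) = √(2 × 3.296×10^6 / (0.581 × 423 × 1.72))
V_stall = √15600 = 125 m/s

V_stall = 125 m/s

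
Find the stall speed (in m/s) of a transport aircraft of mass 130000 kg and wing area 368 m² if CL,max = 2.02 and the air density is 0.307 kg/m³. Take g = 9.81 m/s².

V_stall = 106 m/s

Stall occurs when L = W at CL,max. W = mg = 130000 × 9.81 = 1.275×10^6 N.
V_stall = √(2W/(ρ·S·CL,max)) = √(2 × 1.275×10^6 / (0.307 × 368 × 2.02))
V_stall = √11180 = 106 m/s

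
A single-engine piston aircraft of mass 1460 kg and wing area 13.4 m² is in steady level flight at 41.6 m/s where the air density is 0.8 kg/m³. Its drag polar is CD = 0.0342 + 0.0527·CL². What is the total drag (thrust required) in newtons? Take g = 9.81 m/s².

Level flight ⇒ L = W = m·g = 1460 × 9.81 = 14323 N.
q = ½ρv² = ½ × 0.8 × 41.6² = 692.2 Pa.
CL = 2W/(ρv²S) = 2×14323/(0.8×41.6²×13.4) = 1.544.
CD = 0.0342 + 0.0527 × 1.544² = 0.1598.
D = q·S·CD = 692.2 × 13.4 × 0.1598 = 1483 N

D = 1480 N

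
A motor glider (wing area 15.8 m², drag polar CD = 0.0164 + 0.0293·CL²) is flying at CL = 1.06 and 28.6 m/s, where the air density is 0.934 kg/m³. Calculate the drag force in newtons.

D = 298 N

CD = 0.0164 + 0.0293 × 1.06² = 0.04932
D = ½ρv²S·CD = ½ × 0.934 × 28.6² × 15.8 × 0.04932 = 298 N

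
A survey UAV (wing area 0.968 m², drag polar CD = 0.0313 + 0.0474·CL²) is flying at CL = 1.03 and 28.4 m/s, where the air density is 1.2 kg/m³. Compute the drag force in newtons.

D = 38.2 N

CD = 0.0313 + 0.0474 × 1.03² = 0.08159
D = ½ρv²S·CD = ½ × 1.2 × 28.4² × 0.968 × 0.08159 = 38.2 N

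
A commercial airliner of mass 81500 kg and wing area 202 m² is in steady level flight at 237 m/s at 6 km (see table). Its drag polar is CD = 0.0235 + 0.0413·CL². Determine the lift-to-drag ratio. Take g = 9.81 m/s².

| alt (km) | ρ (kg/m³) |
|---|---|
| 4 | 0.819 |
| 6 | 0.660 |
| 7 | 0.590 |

L/D = 8.41

At 6 km, from the table: ρ = 0.660 kg/m³.
Weight W = mg = 81500 × 9.81 = 7.9952×10^5 N; in level flight L = W.
q = ½ρv² = ½ × 0.66 × 237² = 18540 Pa.
CL = W/(q·S) = 7.9952×10^5 / (18540 × 202) = 0.2135.
CD = 0.0235 + 0.0413 × 0.2135² = 0.02538.
L/D = CL/CD = 0.2135 / 0.02538 = 8.41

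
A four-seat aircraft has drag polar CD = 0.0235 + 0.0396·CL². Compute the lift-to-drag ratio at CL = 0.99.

L/D = 15.9

CD = 0.0235 + 0.0396 × 0.99² = 0.06231
L/D = CL/CD = 0.99 / 0.06231 = 15.9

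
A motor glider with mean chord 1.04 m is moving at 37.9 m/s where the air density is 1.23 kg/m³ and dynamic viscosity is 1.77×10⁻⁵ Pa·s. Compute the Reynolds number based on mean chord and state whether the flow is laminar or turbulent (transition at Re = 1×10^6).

Re = 2.74×10^6 (turbulent)

Re = ρ·v·c/μ = 1.23 × 37.9 × 1.04 / (1.77×10⁻⁵) = 2.74×10^6
Since 2.74×10^6 > 1×10^6, the flow is turbulent.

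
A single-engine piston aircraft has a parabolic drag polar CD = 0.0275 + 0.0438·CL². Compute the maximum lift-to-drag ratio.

For CD = CD0 + K·CL², (L/D)max occurs at CL* = √(CD0/K) and equals 1/(2√(K·CD0)).
(L/D)max = 1/(2√(0.0438 × 0.0275)) = 1/(2 × 0.03471) = 14.4

(L/D)max = 14.4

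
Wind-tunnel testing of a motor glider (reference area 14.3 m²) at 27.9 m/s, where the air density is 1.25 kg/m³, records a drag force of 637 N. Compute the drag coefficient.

CD = 0.0916

From D = ½ρv²S·CD, rearranging gives CD = 2D/(ρv²S).
CD = 2 × 637 / (1.25 × 27.9² × 14.3) = 0.0916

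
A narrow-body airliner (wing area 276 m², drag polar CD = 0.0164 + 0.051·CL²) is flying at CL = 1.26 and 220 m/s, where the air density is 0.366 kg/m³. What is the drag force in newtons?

CD = 0.0164 + 0.051 × 1.26² = 0.09737
D = ½ρv²S·CD = ½ × 0.366 × 220² × 276 × 0.09737 = 2.38×10^5 N

D = 2.38×10^5 N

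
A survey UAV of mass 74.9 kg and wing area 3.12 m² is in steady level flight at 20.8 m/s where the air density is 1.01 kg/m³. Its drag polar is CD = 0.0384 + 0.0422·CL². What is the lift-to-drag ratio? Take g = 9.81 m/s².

In steady level flight, lift balances weight: W = mg = 74.9 × 9.81 = 734.77 N.
Dynamic pressure q = 0.5 × 1.01 × 20.8² = 218.5 Pa.
Required CL = L/(qS) = 734.77/(218.5·3.12) = 1.078.
CD = 0.0384 + 0.0422 × 1.078² = 0.08743.
L/D = CL/CD = 1.078 / 0.08743 = 12.3

L/D = 12.3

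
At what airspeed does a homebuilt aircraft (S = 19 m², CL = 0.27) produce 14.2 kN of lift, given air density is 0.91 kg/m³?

L = ½ρv²S·CL ⇒ v = √(2L/(ρ·S·CL))
v = √(2 × 14200 / (0.91 × 19 × 0.27)) = √6084 = 78 m/s

v = 78 m/s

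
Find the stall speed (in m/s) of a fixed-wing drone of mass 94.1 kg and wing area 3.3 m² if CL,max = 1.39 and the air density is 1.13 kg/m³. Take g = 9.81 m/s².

V_stall = 18.9 m/s

Weight W = mg = 94.1 × 9.81 = 923.1 N.
V_stall = √(2W/(ρ·S·CL,max)) = √(2 × 923.1 / (1.13 × 3.3 × 1.39))
V_stall = √356.2 = 18.9 m/s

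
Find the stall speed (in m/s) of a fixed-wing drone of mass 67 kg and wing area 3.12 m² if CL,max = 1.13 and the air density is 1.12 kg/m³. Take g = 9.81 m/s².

V_stall = 18.2 m/s

At stall, lift equals weight: L = W = m·g = 67 × 9.81 = 657.3 N.
V_stall = √(2W/(ρ·S·CL,max)) = √(2 × 657.3 / (1.12 × 3.12 × 1.13))
V_stall = √332.9 = 18.2 m/s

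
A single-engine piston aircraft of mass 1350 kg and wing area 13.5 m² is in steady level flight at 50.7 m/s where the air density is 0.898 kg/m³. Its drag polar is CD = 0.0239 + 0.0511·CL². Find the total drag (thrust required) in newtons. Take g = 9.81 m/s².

D = 948 N

Weight W = mg = 1350 × 9.81 = 13244 N; in level flight L = W.
Dynamic pressure q = 0.5 × 0.898 × 50.7² = 1154 Pa.
CL = W/(q·S) = 13244 / (1154 × 13.5) = 0.85.
CD = 0.0239 + 0.0511 × 0.85² = 0.06082.
D = q·S·CD = 1154 × 13.5 × 0.06082 = 947.6 N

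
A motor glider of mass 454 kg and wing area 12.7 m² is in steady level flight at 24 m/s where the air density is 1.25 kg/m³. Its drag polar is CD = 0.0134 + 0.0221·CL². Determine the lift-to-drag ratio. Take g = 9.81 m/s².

L/D = 28.3

Level flight ⇒ L = W = m·g = 454 × 9.81 = 4453.7 N.
q = ½ρv² = ½ × 1.25 × 24² = 360 Pa.
CL = 2W/(ρv²S) = 2×4453.7/(1.25×24²×12.7) = 0.9741.
CD = 0.0134 + 0.0221 × 0.9741² = 0.03437.
L/D = CL/CD = 0.9741 / 0.03437 = 28.3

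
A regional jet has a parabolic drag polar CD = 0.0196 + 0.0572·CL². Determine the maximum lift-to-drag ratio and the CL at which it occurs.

(L/D)max = 14.9, at CL = 0.585

For CD = CD0 + K·CL², (L/D)max occurs at CL* = √(CD0/K) and equals 1/(2√(K·CD0)).
(L/D)max = 1/(2√(0.0572 × 0.0196)) = 1/(2 × 0.03348) = 14.9
CL* = √(0.0196/0.0572) = 0.585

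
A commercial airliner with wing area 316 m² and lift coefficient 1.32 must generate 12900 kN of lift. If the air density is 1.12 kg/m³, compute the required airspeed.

L = ½ρv²S·CL ⇒ v = √(2L/(ρ·S·CL))
v = √(2 × 1.29×10^7 / (1.12 × 316 × 1.32)) = √55230 = 235 m/s

v = 235 m/s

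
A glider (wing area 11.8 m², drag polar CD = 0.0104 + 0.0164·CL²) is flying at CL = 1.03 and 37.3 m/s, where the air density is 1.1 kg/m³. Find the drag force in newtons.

CD = 0.0104 + 0.0164 × 1.03² = 0.0278
D = ½ρv²S·CD = ½ × 1.1 × 37.3² × 11.8 × 0.0278 = 251 N

D = 251 N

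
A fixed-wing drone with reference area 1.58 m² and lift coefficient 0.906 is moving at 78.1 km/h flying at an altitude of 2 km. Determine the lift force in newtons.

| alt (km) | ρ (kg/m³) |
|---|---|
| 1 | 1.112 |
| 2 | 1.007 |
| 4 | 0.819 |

At 2 km, from the table: ρ = 1.007 kg/m³.
Convert speed: v = 78.1 km/h ÷ 3.6 = 21.69 m/s.
L = ½ρv²S·CL = ½ × 1.007 × 21.69² × 1.58 × 0.906 = 339 N

L = 339 N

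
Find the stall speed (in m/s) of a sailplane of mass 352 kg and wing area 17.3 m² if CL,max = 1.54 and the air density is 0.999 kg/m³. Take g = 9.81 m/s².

V_stall = 16.1 m/s

Stall occurs when L = W at CL,max. W = mg = 352 × 9.81 = 3453 N.
V_stall = √(2W/(ρ·S·CL,max)) = √(2 × 3453 / (0.999 × 17.3 × 1.54))
V_stall = √259.5 = 16.1 m/s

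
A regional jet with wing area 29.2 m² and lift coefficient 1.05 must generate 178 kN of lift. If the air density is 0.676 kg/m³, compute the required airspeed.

L = ½ρv²S·CL ⇒ v = √(2L/(ρ·S·CL))
v = √(2 × 1.78×10^5 / (0.676 × 29.2 × 1.05)) = √17180 = 131 m/s

v = 131 m/s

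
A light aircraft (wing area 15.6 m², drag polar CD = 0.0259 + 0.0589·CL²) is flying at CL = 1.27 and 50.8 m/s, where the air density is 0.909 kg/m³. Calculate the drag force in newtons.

D = 2210 N

CD = 0.0259 + 0.0589 × 1.27² = 0.1209
D = ½ρv²S·CD = ½ × 0.909 × 50.8² × 15.6 × 0.1209 = 2210 N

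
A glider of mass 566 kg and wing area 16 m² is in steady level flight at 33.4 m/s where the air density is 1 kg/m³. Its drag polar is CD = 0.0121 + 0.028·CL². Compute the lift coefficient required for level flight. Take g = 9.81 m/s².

In steady level flight, lift balances weight: W = mg = 566 × 9.81 = 5552.5 N.
q = ½ρv² = ½ × 1 × 33.4² = 557.8 Pa.
CL = 2W/(ρv²S) = 2×5552.5/(1×33.4²×16) = 0.6222.

CL = 0.622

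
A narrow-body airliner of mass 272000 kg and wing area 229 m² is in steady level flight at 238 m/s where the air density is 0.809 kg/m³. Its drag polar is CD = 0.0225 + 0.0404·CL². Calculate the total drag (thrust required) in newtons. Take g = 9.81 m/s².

Weight W = mg = 272000 × 9.81 = 2.6683×10^6 N; in level flight L = W.
q = ½ρv² = ½ × 0.809 × 238² = 22910 Pa.
Required CL = L/(qS) = 2.6683×10^6/(22910·229) = 0.5085.
CD = 0.0225 + 0.0404 × 0.5085² = 0.03295.
D = q·S·CD = 22910 × 229 × 0.03295 = 1.729×10^5 N

D = 1.73×10^5 N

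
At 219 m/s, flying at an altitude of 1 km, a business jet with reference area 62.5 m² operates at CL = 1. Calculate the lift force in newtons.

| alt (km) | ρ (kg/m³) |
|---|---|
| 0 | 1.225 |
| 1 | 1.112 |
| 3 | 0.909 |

L = 1.67×10^6 N

At 1 km, from the table: ρ = 1.112 kg/m³.
Dynamic pressure q = ½ρv² = ½ × 1.112 × 219² = 26670 Pa.
L = q·S·CL = 26670 × 62.5 × 1 = 1.67×10^6 N ≈ 1670 kN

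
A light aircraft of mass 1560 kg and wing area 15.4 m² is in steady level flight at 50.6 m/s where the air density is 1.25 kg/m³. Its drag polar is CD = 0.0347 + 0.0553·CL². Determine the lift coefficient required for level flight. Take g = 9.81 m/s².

CL = 0.621

In steady level flight, lift balances weight: W = mg = 1560 × 9.81 = 15304 N.
q = ½ρv² = ½ × 1.25 × 50.6² = 1600 Pa.
Required CL = L/(qS) = 15304/(1600·15.4) = 0.621.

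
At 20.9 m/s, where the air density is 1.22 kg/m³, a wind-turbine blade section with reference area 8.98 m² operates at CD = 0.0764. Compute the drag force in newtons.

D = 183 N

D = ½ρv²S·CD = ½ × 1.22 × 20.9² × 8.98 × 0.0764 = 183 N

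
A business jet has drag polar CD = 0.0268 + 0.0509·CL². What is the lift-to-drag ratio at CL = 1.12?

L/D = 12.4

CD = 0.0268 + 0.0509 × 1.12² = 0.09065
L/D = CL/CD = 1.12 / 0.09065 = 12.4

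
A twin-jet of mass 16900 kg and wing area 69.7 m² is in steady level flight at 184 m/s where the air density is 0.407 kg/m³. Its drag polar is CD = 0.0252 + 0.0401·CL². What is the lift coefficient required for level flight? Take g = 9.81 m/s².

CL = 0.345

Level flight ⇒ L = W = m·g = 16900 × 9.81 = 1.6579×10^5 N.
q = ½ρv² = ½ × 0.407 × 184² = 6890 Pa.
CL = W/(q·S) = 1.6579×10^5 / (6890 × 69.7) = 0.3452.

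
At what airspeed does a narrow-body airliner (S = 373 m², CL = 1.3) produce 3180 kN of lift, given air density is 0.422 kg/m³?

L = ½ρv²S·CL ⇒ v = √(2L/(ρ·S·CL))
v = √(2 × 3.18×10^6 / (0.422 × 373 × 1.3)) = √31080 = 176 m/s

v = 176 m/s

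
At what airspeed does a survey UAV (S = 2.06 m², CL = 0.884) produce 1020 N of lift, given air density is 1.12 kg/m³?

v = 31.6 m/s

L = ½ρv²S·CL ⇒ v = √(2L/(ρ·S·CL))
v = √(2 × 1020 / (1.12 × 2.06 × 0.884)) = √1000 = 31.6 m/s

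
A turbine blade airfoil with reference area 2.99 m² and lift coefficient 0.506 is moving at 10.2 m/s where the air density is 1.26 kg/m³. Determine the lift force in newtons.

Dynamic pressure q = ½ρv² = ½ × 1.26 × 10.2² = 65.55 Pa.
L = q·S·CL = 65.55 × 2.99 × 0.506 = 99.2 N

L = 99.2 N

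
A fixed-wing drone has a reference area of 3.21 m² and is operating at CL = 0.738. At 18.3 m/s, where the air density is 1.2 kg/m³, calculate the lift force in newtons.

Dynamic pressure q = ½ρv² = ½ × 1.2 × 18.3² = 200.9 Pa.
L = q·S·CL = 200.9 × 3.21 × 0.738 = 476 N

L = 476 N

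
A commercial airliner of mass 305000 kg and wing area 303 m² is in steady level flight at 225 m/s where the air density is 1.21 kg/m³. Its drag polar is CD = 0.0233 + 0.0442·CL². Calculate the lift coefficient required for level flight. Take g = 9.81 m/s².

CL = 0.322

Weight W = mg = 305000 × 9.81 = 2.992×10^6 N; in level flight L = W.
q = ½ρv² = ½ × 1.21 × 225² = 30630 Pa.
CL = 2W/(ρv²S) = 2×2.992×10^6/(1.21×225²×303) = 0.3224.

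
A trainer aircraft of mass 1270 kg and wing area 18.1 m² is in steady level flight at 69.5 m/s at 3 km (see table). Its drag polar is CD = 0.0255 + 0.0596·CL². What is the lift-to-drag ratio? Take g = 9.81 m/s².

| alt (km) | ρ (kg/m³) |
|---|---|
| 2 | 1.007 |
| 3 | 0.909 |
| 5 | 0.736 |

L/D = 10

At 3 km, from the table: ρ = 0.909 kg/m³.
In steady level flight, lift balances weight: W = mg = 1270 × 9.81 = 12459 N.
q = ½ρv² = ½ × 0.909 × 69.5² = 2195 Pa.
CL = W/(q·S) = 12459 / (2195 × 18.1) = 0.3135.
CD = 0.0255 + 0.0596 × 0.3135² = 0.03136.
L/D = CL/CD = 0.3135 / 0.03136 = 10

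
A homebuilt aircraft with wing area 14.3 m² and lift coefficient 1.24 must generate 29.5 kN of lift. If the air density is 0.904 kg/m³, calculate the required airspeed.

L = ½ρv²S·CL ⇒ v = √(2L/(ρ·S·CL))
v = √(2 × 29500 / (0.904 × 14.3 × 1.24)) = √3681 = 60.7 m/s

v = 60.7 m/s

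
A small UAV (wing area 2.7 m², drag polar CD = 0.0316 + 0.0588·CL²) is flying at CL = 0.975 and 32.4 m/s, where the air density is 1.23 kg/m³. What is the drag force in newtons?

CD = 0.0316 + 0.0588 × 0.975² = 0.0875
D = ½ρv²S·CD = ½ × 1.23 × 32.4² × 2.7 × 0.0875 = 153 N

D = 153 N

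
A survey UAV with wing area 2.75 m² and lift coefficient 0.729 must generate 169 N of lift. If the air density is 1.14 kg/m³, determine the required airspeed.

v = 12.2 m/s

L = ½ρv²S·CL ⇒ v = √(2L/(ρ·S·CL))
v = √(2 × 169 / (1.14 × 2.75 × 0.729)) = √147.9 = 12.2 m/s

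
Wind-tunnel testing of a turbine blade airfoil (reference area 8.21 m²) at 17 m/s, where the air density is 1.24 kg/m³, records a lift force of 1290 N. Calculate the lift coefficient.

From L = ½ρv²S·CL, rearranging gives CL = 2L/(ρv²S).
CL = 2 × 1290 / (1.24 × 17² × 8.21) = 0.877

CL = 0.877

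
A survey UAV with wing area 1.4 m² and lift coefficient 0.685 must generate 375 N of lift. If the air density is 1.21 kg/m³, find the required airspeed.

L = ½ρv²S·CL ⇒ v = √(2L/(ρ·S·CL))
v = √(2 × 375 / (1.21 × 1.4 × 0.685)) = √646.3 = 25.4 m/s

v = 25.4 m/s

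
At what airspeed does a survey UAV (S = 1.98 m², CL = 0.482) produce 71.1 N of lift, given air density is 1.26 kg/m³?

L = ½ρv²S·CL ⇒ v = √(2L/(ρ·S·CL))
v = √(2 × 71.1 / (1.26 × 1.98 × 0.482)) = √118.3 = 10.9 m/s

v = 10.9 m/s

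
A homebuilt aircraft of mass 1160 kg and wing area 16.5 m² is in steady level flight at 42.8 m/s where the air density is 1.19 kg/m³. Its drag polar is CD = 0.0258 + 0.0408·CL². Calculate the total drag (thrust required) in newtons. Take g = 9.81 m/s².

Level flight ⇒ L = W = m·g = 1160 × 9.81 = 11380 N.
q = ½ρv² = ½ × 1.19 × 42.8² = 1090 Pa.
Required CL = L/(qS) = 11380/(1090·16.5) = 0.6328.
CD = 0.0258 + 0.0408 × 0.6328² = 0.04214.
D = q·S·CD = 1090 × 16.5 × 0.04214 = 757.8 N

D = 758 N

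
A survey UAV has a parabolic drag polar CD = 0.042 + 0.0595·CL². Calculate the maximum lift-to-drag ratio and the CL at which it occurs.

For CD = CD0 + K·CL², (L/D)max occurs at CL* = √(CD0/K) and equals 1/(2√(K·CD0)).
(L/D)max = 1/(2√(0.0595 × 0.042)) = 1/(2 × 0.04999) = 10
CL* = √(0.042/0.0595) = 0.84

(L/D)max = 10, at CL = 0.84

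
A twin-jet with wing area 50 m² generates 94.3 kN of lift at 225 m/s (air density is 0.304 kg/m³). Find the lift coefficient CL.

From L = ½ρv²S·CL, rearranging gives CL = 2L/(ρv²S).
CL = 2 × 94300 / (0.304 × 225² × 50) = 0.245

CL = 0.245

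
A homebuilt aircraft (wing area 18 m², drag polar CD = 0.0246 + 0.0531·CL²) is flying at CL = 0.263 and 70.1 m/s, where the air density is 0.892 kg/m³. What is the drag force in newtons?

CD = 0.0246 + 0.0531 × 0.263² = 0.02827
D = ½ρv²S·CD = ½ × 0.892 × 70.1² × 18 × 0.02827 = 1120 N

D = 1120 N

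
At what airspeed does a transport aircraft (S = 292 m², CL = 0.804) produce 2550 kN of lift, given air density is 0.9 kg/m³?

L = ½ρv²S·CL ⇒ v = √(2L/(ρ·S·CL))
v = √(2 × 2.55×10^6 / (0.9 × 292 × 0.804)) = √24140 = 155 m/s

v = 155 m/s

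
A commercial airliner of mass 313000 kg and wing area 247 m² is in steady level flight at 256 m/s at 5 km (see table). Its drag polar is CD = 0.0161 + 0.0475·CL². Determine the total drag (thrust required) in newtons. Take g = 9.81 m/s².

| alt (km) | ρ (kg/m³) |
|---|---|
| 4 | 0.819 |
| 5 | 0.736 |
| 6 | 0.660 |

D = 1.71×10^5 N

At 5 km, from the table: ρ = 0.736 kg/m³.
Level flight ⇒ L = W = m·g = 313000 × 9.81 = 3.0705×10^6 N.
q = ½ρv² = ½ × 0.736 × 256² = 24120 Pa.
CL = 2W/(ρv²S) = 2×3.0705×10^6/(0.736×256²×247) = 0.5155.
CD = 0.0161 + 0.0475 × 0.5155² = 0.02872.
D = q·S·CD = 24120 × 247 × 0.02872 = 1.711×10^5 N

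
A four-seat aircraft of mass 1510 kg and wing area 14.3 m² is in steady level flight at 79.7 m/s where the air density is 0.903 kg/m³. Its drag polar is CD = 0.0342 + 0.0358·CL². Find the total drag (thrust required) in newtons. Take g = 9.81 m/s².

D = 1590 N

In steady level flight, lift balances weight: W = mg = 1510 × 9.81 = 14813 N.
q = ½ρv² = ½ × 0.903 × 79.7² = 2868 Pa.
Required CL = L/(qS) = 14813/(2868·14.3) = 0.3612.
CD = 0.0342 + 0.0358 × 0.3612² = 0.03887.
D = q·S·CD = 2868 × 14.3 × 0.03887 = 1594 N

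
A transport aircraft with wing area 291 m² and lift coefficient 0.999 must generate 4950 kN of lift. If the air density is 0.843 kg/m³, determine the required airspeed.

v = 201 m/s

L = ½ρv²S·CL ⇒ v = √(2L/(ρ·S·CL))
v = √(2 × 4.95×10^6 / (0.843 × 291 × 0.999)) = √40400 = 201 m/s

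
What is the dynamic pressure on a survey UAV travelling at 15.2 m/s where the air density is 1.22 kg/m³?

q = 141 Pa

q = ½ρv² = ½ × 1.22 × 15.2² = 141 Pa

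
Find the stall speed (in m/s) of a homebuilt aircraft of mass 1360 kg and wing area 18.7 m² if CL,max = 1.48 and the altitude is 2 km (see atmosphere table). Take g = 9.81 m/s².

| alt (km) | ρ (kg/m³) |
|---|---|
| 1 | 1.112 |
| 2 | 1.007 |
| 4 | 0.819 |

V_stall = 30.9 m/s

At 2 km, from the table: ρ = 1.007 kg/m³.
Weight W = mg = 1360 × 9.81 = 13340 N.
V_stall = √(2W/(ρ·S·CL,max)) = √(2 × 13340 / (1.007 × 18.7 × 1.48))
V_stall = √957.4 = 30.9 m/s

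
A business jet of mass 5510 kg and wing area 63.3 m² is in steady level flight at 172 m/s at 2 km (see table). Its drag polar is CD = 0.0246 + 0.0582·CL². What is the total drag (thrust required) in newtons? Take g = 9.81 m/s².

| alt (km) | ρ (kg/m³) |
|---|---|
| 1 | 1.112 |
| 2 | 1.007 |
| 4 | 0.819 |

D = 23400 N

At 2 km, from the table: ρ = 1.007 kg/m³.
In steady level flight, lift balances weight: W = mg = 5510 × 9.81 = 54053 N.
q = ½ρv² = ½ × 1.007 × 172² = 14900 Pa.
CL = W/(q·S) = 54053 / (14900 × 63.3) = 0.05733.
CD = 0.0246 + 0.0582 × 0.05733² = 0.02479.
D = q·S·CD = 14900 × 63.3 × 0.02479 = 23380 N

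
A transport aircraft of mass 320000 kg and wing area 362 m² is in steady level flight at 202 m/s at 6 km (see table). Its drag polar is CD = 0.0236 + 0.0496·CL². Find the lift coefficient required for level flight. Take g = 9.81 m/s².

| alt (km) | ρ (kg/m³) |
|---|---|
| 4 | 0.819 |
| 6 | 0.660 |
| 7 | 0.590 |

CL = 0.644

At 6 km, from the table: ρ = 0.660 kg/m³.
In steady level flight, lift balances weight: W = mg = 320000 × 9.81 = 3.1392×10^6 N.
Dynamic pressure q = 0.5 × 0.66 × 202² = 13470 Pa.
Required CL = L/(qS) = 3.1392×10^6/(13470·362) = 0.644.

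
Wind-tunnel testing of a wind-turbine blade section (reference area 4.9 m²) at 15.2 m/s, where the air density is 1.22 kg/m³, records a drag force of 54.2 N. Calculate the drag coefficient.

CD = 0.0785

From D = ½ρv²S·CD, rearranging gives CD = 2D/(ρv²S).
CD = 2 × 54.2 / (1.22 × 15.2² × 4.9) = 0.0785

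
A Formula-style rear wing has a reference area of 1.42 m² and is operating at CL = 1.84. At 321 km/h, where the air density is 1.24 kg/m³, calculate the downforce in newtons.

L = 12900 N

Convert speed: v = 321 km/h ÷ 3.6 = 89.17 m/s.
Dynamic pressure q = ½ρv² = ½ × 1.24 × 89.17² = 4929 Pa.
L = q·S·CL = 4929 × 1.42 × 1.84 = 12900 N ≈ 12.9 kN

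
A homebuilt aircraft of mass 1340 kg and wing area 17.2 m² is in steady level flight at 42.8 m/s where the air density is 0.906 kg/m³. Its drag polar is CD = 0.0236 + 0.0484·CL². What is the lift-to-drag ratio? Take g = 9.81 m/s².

L/D = 14.2

In steady level flight, lift balances weight: W = mg = 1340 × 9.81 = 13145 N.
q = ½ρv² = ½ × 0.906 × 42.8² = 829.8 Pa.
CL = 2W/(ρv²S) = 2×13145/(0.906×42.8²×17.2) = 0.921.
CD = 0.0236 + 0.0484 × 0.921² = 0.06465.
L/D = CL/CD = 0.921 / 0.06465 = 14.2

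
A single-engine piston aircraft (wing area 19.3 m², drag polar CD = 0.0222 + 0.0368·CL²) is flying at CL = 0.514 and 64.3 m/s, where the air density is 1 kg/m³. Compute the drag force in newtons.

D = 1270 N

CD = 0.0222 + 0.0368 × 0.514² = 0.03192
D = ½ρv²S·CD = ½ × 1 × 64.3² × 19.3 × 0.03192 = 1270 N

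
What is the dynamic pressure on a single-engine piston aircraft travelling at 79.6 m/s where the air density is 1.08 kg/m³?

q = 3420 Pa

q = ½ρv² = ½ × 1.08 × 79.6² = 3420 Pa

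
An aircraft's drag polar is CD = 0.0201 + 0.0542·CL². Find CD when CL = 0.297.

CD = 0.0201 + 0.0542 × 0.297² = 0.0201 + 0.004781 = 0.0249

CD = 0.0249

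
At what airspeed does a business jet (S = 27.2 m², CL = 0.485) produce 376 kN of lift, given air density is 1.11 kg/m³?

L = ½ρv²S·CL ⇒ v = √(2L/(ρ·S·CL))
v = √(2 × 3.76×10^5 / (1.11 × 27.2 × 0.485)) = √51360 = 227 m/s

v = 227 m/s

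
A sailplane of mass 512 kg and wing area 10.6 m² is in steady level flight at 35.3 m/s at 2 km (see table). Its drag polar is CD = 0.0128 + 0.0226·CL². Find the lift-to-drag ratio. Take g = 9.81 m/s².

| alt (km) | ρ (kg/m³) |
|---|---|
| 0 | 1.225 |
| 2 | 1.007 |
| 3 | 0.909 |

L/D = 29.4

At 2 km, from the table: ρ = 1.007 kg/m³.
Weight W = mg = 512 × 9.81 = 5022.7 N; in level flight L = W.
q = ½ρv² = ½ × 1.007 × 35.3² = 627.4 Pa.
CL = 2W/(ρv²S) = 2×5022.7/(1.007×35.3²×10.6) = 0.7552.
CD = 0.0128 + 0.0226 × 0.7552² = 0.02569.
L/D = CL/CD = 0.7552 / 0.02569 = 29.4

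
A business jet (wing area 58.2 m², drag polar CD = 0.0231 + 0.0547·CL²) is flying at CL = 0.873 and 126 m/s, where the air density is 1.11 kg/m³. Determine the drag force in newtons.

D = 33200 N

CD = 0.0231 + 0.0547 × 0.873² = 0.06479
D = ½ρv²S·CD = ½ × 1.11 × 126² × 58.2 × 0.06479 = 33200 N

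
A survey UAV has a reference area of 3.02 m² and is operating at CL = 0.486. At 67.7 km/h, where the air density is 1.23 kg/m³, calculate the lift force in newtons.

L = 319 N

Convert speed: v = 67.7 km/h ÷ 3.6 = 18.81 m/s.
L = ½ρv²S·CL = ½ × 1.23 × 18.81² × 3.02 × 0.486 = 319 N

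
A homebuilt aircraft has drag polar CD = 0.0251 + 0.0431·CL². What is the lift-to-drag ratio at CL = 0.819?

L/D = 15.2

CD = 0.0251 + 0.0431 × 0.819² = 0.05401
L/D = CL/CD = 0.819 / 0.05401 = 15.2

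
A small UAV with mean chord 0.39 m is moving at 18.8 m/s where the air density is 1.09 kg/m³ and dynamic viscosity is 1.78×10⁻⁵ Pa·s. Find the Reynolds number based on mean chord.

Re = ρ·v·c/μ = 1.09 × 18.8 × 0.39 / (1.78×10⁻⁵) = 4.49×10^5

Re = 4.49×10^5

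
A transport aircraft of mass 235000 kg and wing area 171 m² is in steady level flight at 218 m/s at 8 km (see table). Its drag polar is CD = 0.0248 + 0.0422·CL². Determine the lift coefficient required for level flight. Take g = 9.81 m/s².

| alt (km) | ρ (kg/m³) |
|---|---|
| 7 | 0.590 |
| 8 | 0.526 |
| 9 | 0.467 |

At 8 km, from the table: ρ = 0.526 kg/m³.
In steady level flight, lift balances weight: W = mg = 235000 × 9.81 = 2.3054×10^6 N.
q = ½ρv² = ½ × 0.526 × 218² = 12500 Pa.
Required CL = L/(qS) = 2.3054×10^6/(12500·171) = 1.079.

CL = 1.08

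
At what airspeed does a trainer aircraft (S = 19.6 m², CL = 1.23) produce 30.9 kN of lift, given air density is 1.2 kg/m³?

v = 46.2 m/s

L = ½ρv²S·CL ⇒ v = √(2L/(ρ·S·CL))
v = √(2 × 30900 / (1.2 × 19.6 × 1.23)) = √2136 = 46.2 m/s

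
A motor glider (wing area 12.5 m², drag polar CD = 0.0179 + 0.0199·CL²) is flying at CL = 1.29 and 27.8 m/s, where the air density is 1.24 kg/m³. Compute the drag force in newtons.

D = 306 N

CD = 0.0179 + 0.0199 × 1.29² = 0.05102
D = ½ρv²S·CD = ½ × 1.24 × 27.8² × 12.5 × 0.05102 = 306 N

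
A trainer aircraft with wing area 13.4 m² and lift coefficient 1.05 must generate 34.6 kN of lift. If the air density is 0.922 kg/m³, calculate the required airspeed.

L = ½ρv²S·CL ⇒ v = √(2L/(ρ·S·CL))
v = √(2 × 34600 / (0.922 × 13.4 × 1.05)) = √5334 = 73 m/s

v = 73 m/s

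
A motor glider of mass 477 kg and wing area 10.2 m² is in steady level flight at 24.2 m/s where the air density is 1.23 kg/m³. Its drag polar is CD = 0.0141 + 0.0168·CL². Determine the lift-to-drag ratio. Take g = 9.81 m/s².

L/D = 30.8

Level flight ⇒ L = W = m·g = 477 × 9.81 = 4679.4 N.
q = ½ρv² = ½ × 1.23 × 24.2² = 360.2 Pa.
CL = 2W/(ρv²S) = 2×4679.4/(1.23×24.2²×10.2) = 1.274.
CD = 0.0141 + 0.0168 × 1.274² = 0.04136.
L/D = CL/CD = 1.274 / 0.04136 = 30.8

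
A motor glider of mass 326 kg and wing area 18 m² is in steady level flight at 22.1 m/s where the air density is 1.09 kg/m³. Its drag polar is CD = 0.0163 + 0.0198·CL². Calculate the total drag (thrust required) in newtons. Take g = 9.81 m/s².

Level flight ⇒ L = W = m·g = 326 × 9.81 = 3198.1 N.
q = ½ρv² = ½ × 1.09 × 22.1² = 266.2 Pa.
CL = 2W/(ρv²S) = 2×3198.1/(1.09×22.1²×18) = 0.6675.
CD = 0.0163 + 0.0198 × 0.6675² = 0.02512.
D = q·S·CD = 266.2 × 18 × 0.02512 = 120.4 N

D = 120 N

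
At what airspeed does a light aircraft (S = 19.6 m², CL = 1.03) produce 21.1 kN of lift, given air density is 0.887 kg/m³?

L = ½ρv²S·CL ⇒ v = √(2L/(ρ·S·CL))
v = √(2 × 21100 / (0.887 × 19.6 × 1.03)) = √2357 = 48.5 m/s

v = 48.5 m/s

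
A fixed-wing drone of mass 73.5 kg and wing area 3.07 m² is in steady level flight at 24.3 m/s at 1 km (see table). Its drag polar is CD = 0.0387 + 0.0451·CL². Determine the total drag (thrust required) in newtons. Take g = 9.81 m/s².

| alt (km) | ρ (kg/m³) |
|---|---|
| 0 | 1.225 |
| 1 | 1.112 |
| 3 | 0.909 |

D = 62.3 N

At 1 km, from the table: ρ = 1.112 kg/m³.
In steady level flight, lift balances weight: W = mg = 73.5 × 9.81 = 721.04 N.
q = ½ρv² = ½ × 1.112 × 24.3² = 328.3 Pa.
Required CL = L/(qS) = 721.04/(328.3·3.07) = 0.7154.
CD = 0.0387 + 0.0451 × 0.7154² = 0.06178.
D = q·S·CD = 328.3 × 3.07 × 0.06178 = 62.27 N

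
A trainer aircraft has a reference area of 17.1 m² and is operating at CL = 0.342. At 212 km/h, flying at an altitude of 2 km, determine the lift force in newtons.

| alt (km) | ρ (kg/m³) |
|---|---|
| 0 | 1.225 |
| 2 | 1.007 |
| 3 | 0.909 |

L = 10200 N

At 2 km, from the table: ρ = 1.007 kg/m³.
Convert speed: v = 212 km/h ÷ 3.6 = 58.89 m/s.
L = ½ρv²S·CL = ½ × 1.007 × 58.89² × 17.1 × 0.342 = 10200 N ≈ 10.2 kN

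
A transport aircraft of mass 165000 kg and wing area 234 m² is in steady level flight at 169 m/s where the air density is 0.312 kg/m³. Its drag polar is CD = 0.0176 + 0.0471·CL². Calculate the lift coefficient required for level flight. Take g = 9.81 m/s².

Level flight ⇒ L = W = m·g = 165000 × 9.81 = 1.6186×10^6 N.
Dynamic pressure q = 0.5 × 0.312 × 169² = 4456 Pa.
Required CL = L/(qS) = 1.6186×10^6/(4456·234) = 1.553.

CL = 1.55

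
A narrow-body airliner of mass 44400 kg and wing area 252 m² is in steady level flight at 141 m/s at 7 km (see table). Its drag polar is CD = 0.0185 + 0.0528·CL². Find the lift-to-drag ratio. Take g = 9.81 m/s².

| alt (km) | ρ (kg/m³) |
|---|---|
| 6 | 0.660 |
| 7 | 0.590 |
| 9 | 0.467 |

L/D = 12.8

At 7 km, from the table: ρ = 0.590 kg/m³.
Level flight ⇒ L = W = m·g = 44400 × 9.81 = 4.3556×10^5 N.
q = ½ρv² = ½ × 0.59 × 141² = 5865 Pa.
CL = 2W/(ρv²S) = 2×4.3556×10^5/(0.59×141²×252) = 0.2947.
CD = 0.0185 + 0.0528 × 0.2947² = 0.02309.
L/D = CL/CD = 0.2947 / 0.02309 = 12.8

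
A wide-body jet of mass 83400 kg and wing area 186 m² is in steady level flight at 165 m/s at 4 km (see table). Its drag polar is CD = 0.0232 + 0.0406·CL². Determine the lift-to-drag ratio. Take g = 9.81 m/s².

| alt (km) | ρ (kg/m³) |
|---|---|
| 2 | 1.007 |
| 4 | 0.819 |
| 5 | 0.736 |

At 4 km, from the table: ρ = 0.819 kg/m³.
Level flight ⇒ L = W = m·g = 83400 × 9.81 = 8.1815×10^5 N.
q = ½ρv² = ½ × 0.819 × 165² = 11150 Pa.
Required CL = L/(qS) = 8.1815×10^5/(11150·186) = 0.3945.
CD = 0.0232 + 0.0406 × 0.3945² = 0.02952.
L/D = CL/CD = 0.3945 / 0.02952 = 13.4

L/D = 13.4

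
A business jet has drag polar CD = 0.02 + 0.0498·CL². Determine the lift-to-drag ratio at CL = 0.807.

L/D = 15.4

CD = 0.02 + 0.0498 × 0.807² = 0.05243
L/D = CL/CD = 0.807 / 0.05243 = 15.4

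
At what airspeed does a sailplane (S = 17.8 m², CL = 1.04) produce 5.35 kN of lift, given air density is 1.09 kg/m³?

v = 23 m/s

L = ½ρv²S·CL ⇒ v = √(2L/(ρ·S·CL))
v = √(2 × 5350 / (1.09 × 17.8 × 1.04)) = √530.3 = 23 m/s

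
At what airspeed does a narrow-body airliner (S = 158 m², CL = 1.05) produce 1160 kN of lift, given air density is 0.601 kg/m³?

v = 153 m/s

L = ½ρv²S·CL ⇒ v = √(2L/(ρ·S·CL))
v = √(2 × 1.16×10^6 / (0.601 × 158 × 1.05)) = √23270 = 153 m/s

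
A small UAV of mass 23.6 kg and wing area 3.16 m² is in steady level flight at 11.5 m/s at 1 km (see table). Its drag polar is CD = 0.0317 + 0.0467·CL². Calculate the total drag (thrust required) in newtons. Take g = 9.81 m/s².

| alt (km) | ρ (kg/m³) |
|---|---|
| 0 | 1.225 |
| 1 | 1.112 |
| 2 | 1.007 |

D = 18.1 N

At 1 km, from the table: ρ = 1.112 kg/m³.
In steady level flight, lift balances weight: W = mg = 23.6 × 9.81 = 231.52 N.
Dynamic pressure q = 0.5 × 1.112 × 11.5² = 73.53 Pa.
CL = W/(q·S) = 231.52 / (73.53 × 3.16) = 0.9964.
CD = 0.0317 + 0.0467 × 0.9964² = 0.07806.
D = q·S·CD = 73.53 × 3.16 × 0.07806 = 18.14 N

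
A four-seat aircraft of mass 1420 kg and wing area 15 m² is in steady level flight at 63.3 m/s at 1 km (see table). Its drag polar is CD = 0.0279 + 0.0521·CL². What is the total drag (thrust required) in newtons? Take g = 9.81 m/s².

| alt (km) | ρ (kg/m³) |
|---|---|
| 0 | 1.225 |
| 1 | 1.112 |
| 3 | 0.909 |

At 1 km, from the table: ρ = 1.112 kg/m³.
Level flight ⇒ L = W = m·g = 1420 × 9.81 = 13930 N.
q = ½ρv² = ½ × 1.112 × 63.3² = 2228 Pa.
CL = 2W/(ρv²S) = 2×13930/(1.112×63.3²×15) = 0.4169.
CD = 0.0279 + 0.0521 × 0.4169² = 0.03695.
D = q·S·CD = 2228 × 15 × 0.03695 = 1235 N

D = 1230 N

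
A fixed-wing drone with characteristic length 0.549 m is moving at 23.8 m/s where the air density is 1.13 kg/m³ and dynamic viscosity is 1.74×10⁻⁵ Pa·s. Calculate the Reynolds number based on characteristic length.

Re = ρ·v·c/μ = 1.13 × 23.8 × 0.549 / (1.74×10⁻⁵) = 8.49×10^5

Re = 8.49×10^5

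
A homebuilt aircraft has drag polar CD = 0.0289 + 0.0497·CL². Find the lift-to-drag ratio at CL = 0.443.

CD = 0.0289 + 0.0497 × 0.443² = 0.03865
L/D = CL/CD = 0.443 / 0.03865 = 11.5

L/D = 11.5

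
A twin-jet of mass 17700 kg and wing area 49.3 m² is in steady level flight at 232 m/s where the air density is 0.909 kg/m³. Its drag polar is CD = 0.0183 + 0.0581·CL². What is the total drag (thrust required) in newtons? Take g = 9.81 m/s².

D = 23500 N

In steady level flight, lift balances weight: W = mg = 17700 × 9.81 = 1.7364×10^5 N.
q = ½ρv² = ½ × 0.909 × 232² = 24460 Pa.
CL = 2W/(ρv²S) = 2×1.7364×10^5/(0.909×232²×49.3) = 0.144.
CD = 0.0183 + 0.0581 × 0.144² = 0.0195.
D = q·S·CD = 24460 × 49.3 × 0.0195 = 23520 N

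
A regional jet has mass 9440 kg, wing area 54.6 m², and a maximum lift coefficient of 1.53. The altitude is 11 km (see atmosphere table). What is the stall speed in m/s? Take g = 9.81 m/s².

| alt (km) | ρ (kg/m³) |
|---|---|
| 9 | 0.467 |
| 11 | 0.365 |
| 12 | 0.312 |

V_stall = 77.9 m/s

At 11 km, from the table: ρ = 0.365 kg/m³.
Weight W = mg = 9440 × 9.81 = 92610 N.
From L = ½ρV²S·CL,max = W: V_stall = √(2W/(ρSCL,max)) = √(2·92610/(0.365·54.6·1.53))
V_stall = √6074 = 77.9 m/s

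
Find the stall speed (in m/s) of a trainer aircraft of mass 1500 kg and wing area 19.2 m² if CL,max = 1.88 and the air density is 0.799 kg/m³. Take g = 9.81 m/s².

At stall, lift equals weight: L = W = m·g = 1500 × 9.81 = 14720 N.
V_stall = √(2W/(ρ·S·CL,max)) = √(2 × 14720 / (0.799 × 19.2 × 1.88))
V_stall = √1020 = 31.9 m/s

V_stall = 31.9 m/s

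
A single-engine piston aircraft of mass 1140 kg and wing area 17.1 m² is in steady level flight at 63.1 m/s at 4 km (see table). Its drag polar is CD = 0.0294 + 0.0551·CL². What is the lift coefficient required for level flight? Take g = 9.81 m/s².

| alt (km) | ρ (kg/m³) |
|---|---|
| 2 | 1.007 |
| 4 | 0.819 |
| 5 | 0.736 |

At 4 km, from the table: ρ = 0.819 kg/m³.
In steady level flight, lift balances weight: W = mg = 1140 × 9.81 = 11183 N.
Dynamic pressure q = 0.5 × 0.819 × 63.1² = 1630 Pa.
CL = W/(q·S) = 11183 / (1630 × 17.1) = 0.4011.

CL = 0.401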